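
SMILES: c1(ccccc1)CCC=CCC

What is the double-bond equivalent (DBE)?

Molecular formula from the SMILES: C12H16.
DoU = (2C + 2 + N − H − X)/2 = (2·12 + 2 + 0 − 16 − 0)/2 = 10/2 = 5.
(Structurally: 1 ring(s) + 4 π bond(s) = 5.)

5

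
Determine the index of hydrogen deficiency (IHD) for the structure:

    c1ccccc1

Molecular formula from the SMILES: C6H6.
DoU = (2C + 2 + N − H − X)/2 = (2·6 + 2 + 0 − 6 − 0)/2 = 8/2 = 4.
(Structurally: 1 ring(s) + 3 π bond(s) = 4.)

4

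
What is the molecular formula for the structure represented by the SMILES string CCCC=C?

C5H10

Heavy atoms from the SMILES: 5 C.
Implicit hydrogens by atom environment:
  3 × C: 2 H each → 6
  1 × C: 3 H
  1 × C: 1 H
  Total hydrogens = 10.
Molecular formula: C5H10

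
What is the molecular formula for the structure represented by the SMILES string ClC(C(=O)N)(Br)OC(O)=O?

C3H3BrClNO4

Heavy atoms from the SMILES: 1 Br, 3 C, 1 Cl, 1 N, 4 O.
Implicit hydrogens by atom environment:
  3 × C: no H
  3 × O: no H
  1 × Br: no H
  1 × Cl: no H
  1 × N: 2 H
  1 × O: 1 H
  Total hydrogens = 3.
Molecular formula: C3H3BrClNO4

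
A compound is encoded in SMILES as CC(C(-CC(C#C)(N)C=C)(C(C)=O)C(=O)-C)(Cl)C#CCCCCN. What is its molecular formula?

C19H27ClN2O2

Heavy atoms from the SMILES: 19 C, 1 Cl, 2 N, 2 O.
Implicit hydrogens by atom environment:
  8 × C: no H
  6 × C: 2 H each → 12
  3 × C: 3 H each → 9
  2 × C: 1 H each → 2
  2 × N: 2 H each → 4
  2 × O: no H
  1 × Cl: no H
  Total hydrogens = 27.
Molecular formula: C19H27ClN2O2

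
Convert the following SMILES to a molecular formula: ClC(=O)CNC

C3H6ClNO

Heavy atoms from the SMILES: 3 C, 1 Cl, 1 N, 1 O.
Implicit hydrogens by atom environment:
  1 × C: 3 H
  1 × C: 2 H
  1 × C: no H
  1 × Cl: no H
  1 × N: 1 H
  1 × O: no H
  Total hydrogens = 6.
Molecular formula: C3H6ClNO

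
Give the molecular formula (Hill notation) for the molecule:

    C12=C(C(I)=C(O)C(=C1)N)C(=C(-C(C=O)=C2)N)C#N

C12H8IN3O2

Heavy atoms from the SMILES: 12 C, 1 I, 3 N, 2 O.
Implicit hydrogens by atom environment:
  8 × C (aromatic): no H
  2 × C (aromatic): 1 H each → 2
  2 × N: 2 H each → 4
  1 × C: 1 H
  1 × C: no H
  1 × I: no H
  1 × N: no H
  1 × O: 1 H
  1 × O: no H
  Total hydrogens = 8.
Molecular formula: C12H8IN3O2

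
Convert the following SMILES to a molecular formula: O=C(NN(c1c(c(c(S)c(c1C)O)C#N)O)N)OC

Heavy atoms from the SMILES: 10 C, 4 N, 4 O, 1 S.
Implicit hydrogens by atom environment:
  6 × C (aromatic): no H
  2 × C: 3 H each → 6
  2 × C: no H
  2 × N: no H
  2 × O: 1 H each → 2
  2 × O: no H
  1 × N: 2 H
  1 × N: 1 H
  1 × S: 1 H
  Total hydrogens = 12.
Molecular formula: C10H12N4O4S

C10H12N4O4S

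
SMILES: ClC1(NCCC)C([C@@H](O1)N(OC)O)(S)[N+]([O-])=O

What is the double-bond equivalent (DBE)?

Molecular formula from the SMILES: C7H14ClN3O5S.
DoU = (2C + 2 + N − H − X)/2 = (2·7 + 2 + 3 − 14 − 1)/2 = 4/2 = 2.
(Structurally: 1 ring(s) + 1 π bond(s) = 2.)

2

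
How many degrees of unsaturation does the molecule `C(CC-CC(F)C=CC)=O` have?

Molecular formula from the SMILES: C8H13FO.
DoU = (2C + 2 + N − H − X)/2 = (2·8 + 2 + 0 − 13 − 1)/2 = 4/2 = 2.
(Structurally: 0 ring(s) + 2 π bond(s) = 2.)

2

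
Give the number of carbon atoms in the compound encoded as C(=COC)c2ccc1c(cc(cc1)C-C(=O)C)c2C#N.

17

The symbol for carbon appears 17 times in the SMILES. Lowercase c denotes aromatic carbon and counts toward C.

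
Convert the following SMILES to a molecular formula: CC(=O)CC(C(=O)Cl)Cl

Heavy atoms from the SMILES: 5 C, 2 Cl, 2 O.
Implicit hydrogens by atom environment:
  2 × C: no H
  2 × Cl: no H
  2 × O: no H
  1 × C: 3 H
  1 × C: 2 H
  1 × C: 1 H
  Total hydrogens = 6.
Molecular formula: C5H6Cl2O2

C5H6Cl2O2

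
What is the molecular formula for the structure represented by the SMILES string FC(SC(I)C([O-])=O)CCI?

Heavy atoms from the SMILES: 5 C, 1 F, 2 I, 2 O, 1 S.
Implicit hydrogens by atom environment:
  2 × C: 2 H each → 4
  2 × C: 1 H each → 2
  2 × I: no H
  1 × C: no H
  1 × F: no H
  1 × O: no H
  1 × O (charge -1): no H
  1 × S: no H
  Total hydrogens = 6.
Net charge -1.
Molecular formula: C5H6FI2O2S-

C5H6FI2O2S-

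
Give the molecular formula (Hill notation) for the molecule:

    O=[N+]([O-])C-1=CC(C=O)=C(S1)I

C5H2INO3S

Heavy atoms from the SMILES: 5 C, 1 I, 1 N, 3 O, 1 S.
Implicit hydrogens by atom environment:
  3 × C (aromatic): no H
  2 × O: no H
  1 × C (aromatic): 1 H
  1 × C: 1 H
  1 × I: no H
  1 × N (charge +1): no H
  1 × O (charge -1): no H
  1 × S (aromatic): no H
  Total hydrogens = 2.
Molecular formula: C5H2INO3S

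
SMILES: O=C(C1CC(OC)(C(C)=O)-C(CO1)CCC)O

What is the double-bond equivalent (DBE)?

3

Molecular formula from the SMILES: C12H20O5.
DoU = (2C + 2 + N − H − X)/2 = (2·12 + 2 + 0 − 20 − 0)/2 = 6/2 = 3.
(Structurally: 1 ring(s) + 2 π bond(s) = 3.)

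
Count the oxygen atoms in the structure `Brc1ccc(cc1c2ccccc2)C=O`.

The symbol for oxygen appears 1 time in the SMILES.

1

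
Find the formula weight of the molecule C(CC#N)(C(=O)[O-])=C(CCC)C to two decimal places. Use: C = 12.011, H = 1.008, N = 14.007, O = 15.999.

166.20

Molecular formula: C9H12NO2-.
M = 9×12.011 + 12×1.008 + 1×14.007 + 2×15.999 = 166.20 g/mol.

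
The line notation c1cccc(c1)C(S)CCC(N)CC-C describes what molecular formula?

C13H21NS

Heavy atoms from the SMILES: 13 C, 1 N, 1 S.
Implicit hydrogens by atom environment:
  5 × C (aromatic): 1 H each → 5
  4 × C: 2 H each → 8
  2 × C: 1 H each → 2
  1 × C: 3 H
  1 × C (aromatic): no H
  1 × N: 2 H
  1 × S: 1 H
  Total hydrogens = 21.
Molecular formula: C13H21NS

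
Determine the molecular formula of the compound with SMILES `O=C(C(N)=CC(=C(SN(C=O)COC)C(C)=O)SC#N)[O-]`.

Heavy atoms from the SMILES: 11 C, 3 N, 5 O, 2 S.
Implicit hydrogens by atom environment:
  6 × C: no H
  4 × O: no H
  2 × C: 3 H each → 6
  2 × C: 1 H each → 2
  2 × N: no H
  2 × S: no H
  1 × C: 2 H
  1 × N: 2 H
  1 × O (charge -1): no H
  Total hydrogens = 12.
Net charge -1.
Molecular formula: C11H12N3O5S2-

C11H12N3O5S2-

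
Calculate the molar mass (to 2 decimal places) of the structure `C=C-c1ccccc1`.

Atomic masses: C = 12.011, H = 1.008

Molecular formula: C8H8.
M = 8×12.011 + 8×1.008 = 104.15 g/mol.

104.15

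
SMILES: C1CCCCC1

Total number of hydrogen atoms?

12

Hydrogens are implicit in SMILES; fill each atom to its normal valence:
  6 × C: 2 H each → 12
  Total hydrogens = 12.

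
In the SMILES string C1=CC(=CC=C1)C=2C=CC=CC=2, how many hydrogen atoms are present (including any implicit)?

Hydrogens are implicit in SMILES; fill each atom to its normal valence:
  10 × C (aromatic): 1 H each → 10
  2 × C (aromatic): no H
  Total hydrogens = 10.

10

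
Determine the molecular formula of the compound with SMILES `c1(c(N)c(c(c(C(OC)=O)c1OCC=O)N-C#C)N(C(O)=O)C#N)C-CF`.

Heavy atoms from the SMILES: 16 C, 1 F, 4 N, 6 O.
Implicit hydrogens by atom environment:
  6 × C (aromatic): no H
  5 × O: no H
  4 × C: no H
  3 × C: 2 H each → 6
  2 × C: 1 H each → 2
  2 × N: no H
  1 × C: 3 H
  1 × F: no H
  1 × N: 2 H
  1 × N: 1 H
  1 × O: 1 H
  Total hydrogens = 15.
Molecular formula: C16H15FN4O6

C16H15FN4O6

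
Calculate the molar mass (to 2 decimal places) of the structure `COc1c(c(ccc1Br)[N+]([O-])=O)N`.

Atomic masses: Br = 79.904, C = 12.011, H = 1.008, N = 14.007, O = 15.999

Molecular formula: C7H7BrN2O3.
M = 1×79.904 + 7×12.011 + 7×1.008 + 2×14.007 + 3×15.999 = 247.05 g/mol.

247.05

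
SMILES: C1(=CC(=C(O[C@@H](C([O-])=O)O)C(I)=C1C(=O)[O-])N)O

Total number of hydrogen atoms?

Hydrogens are implicit in SMILES; fill each atom to its normal valence:
  5 × C (aromatic): no H
  3 × O: no H
  2 × C: no H
  2 × O: 1 H each → 2
  2 × O (charge -1): no H
  1 × C (aromatic): 1 H
  1 × C: 1 H
  1 × I: no H
  1 × N: 2 H
  Total hydrogens = 6.

6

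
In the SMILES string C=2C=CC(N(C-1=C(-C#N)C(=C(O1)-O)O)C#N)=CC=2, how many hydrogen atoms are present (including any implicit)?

7

Hydrogens are implicit in SMILES; fill each atom to its normal valence:
  5 × C (aromatic): 1 H each → 5
  5 × C (aromatic): no H
  3 × N: no H
  2 × C: no H
  2 × O: 1 H each → 2
  1 × O (aromatic): no H
  Total hydrogens = 7.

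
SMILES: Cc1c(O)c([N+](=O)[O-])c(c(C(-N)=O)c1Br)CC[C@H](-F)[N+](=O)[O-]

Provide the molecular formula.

Heavy atoms from the SMILES: 1 Br, 11 C, 1 F, 3 N, 6 O.
Implicit hydrogens by atom environment:
  6 × C (aromatic): no H
  3 × O: no H
  2 × C: 2 H each → 4
  2 × N (charge +1): no H
  2 × O (charge -1): no H
  1 × Br: no H
  1 × C: 3 H
  1 × C: 1 H
  1 × C: no H
  1 × F: no H
  1 × N: 2 H
  1 × O: 1 H
  Total hydrogens = 11.
Molecular formula: C11H11BrFN3O6

C11H11BrFN3O6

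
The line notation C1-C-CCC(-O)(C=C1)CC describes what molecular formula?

Heavy atoms from the SMILES: 9 C, 1 O.
Implicit hydrogens by atom environment:
  5 × C: 2 H each → 10
  2 × C: 1 H each → 2
  1 × C: 3 H
  1 × C: no H
  1 × O: 1 H
  Total hydrogens = 16.
Molecular formula: C9H16O

C9H16O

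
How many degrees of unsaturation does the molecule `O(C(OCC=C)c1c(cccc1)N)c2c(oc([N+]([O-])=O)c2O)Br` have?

Molecular formula from the SMILES: C14H13BrN2O6.
DoU = (2C + 2 + N − H − X)/2 = (2·14 + 2 + 2 − 13 − 1)/2 = 18/2 = 9.
(Structurally: 2 ring(s) + 7 π bond(s) = 9.)

9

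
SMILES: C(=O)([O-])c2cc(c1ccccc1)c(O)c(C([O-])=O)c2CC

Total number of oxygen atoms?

5

The symbol for oxygen appears 5 times in the SMILES.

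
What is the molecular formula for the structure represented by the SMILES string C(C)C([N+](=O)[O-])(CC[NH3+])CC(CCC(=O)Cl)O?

Heavy atoms from the SMILES: 10 C, 1 Cl, 2 N, 4 O.
Implicit hydrogens by atom environment:
  6 × C: 2 H each → 12
  2 × C: no H
  2 × O: no H
  1 × C: 3 H
  1 × C: 1 H
  1 × Cl: no H
  1 × N (charge +1): 3 H
  1 × N (charge +1): no H
  1 × O: 1 H
  1 × O (charge -1): no H
  Total hydrogens = 20.
Net charge +1.
Molecular formula: C10H20ClN2O4+

C10H20ClN2O4+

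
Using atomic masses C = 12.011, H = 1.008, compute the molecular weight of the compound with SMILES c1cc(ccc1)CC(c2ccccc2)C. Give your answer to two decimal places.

196.29

Molecular formula: C15H16.
M = 15×12.011 + 16×1.008 = 196.29 g/mol.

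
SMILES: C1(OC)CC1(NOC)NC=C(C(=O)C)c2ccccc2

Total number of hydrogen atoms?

Hydrogens are implicit in SMILES; fill each atom to its normal valence:
  5 × C (aromatic): 1 H each → 5
  3 × C: 3 H each → 9
  3 × C: no H
  3 × O: no H
  2 × C: 1 H each → 2
  2 × N: 1 H each → 2
  1 × C: 2 H
  1 × C (aromatic): no H
  Total hydrogens = 20.

20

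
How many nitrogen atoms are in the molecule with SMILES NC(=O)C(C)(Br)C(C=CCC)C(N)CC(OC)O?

2

The symbol for nitrogen appears 2 times in the SMILES.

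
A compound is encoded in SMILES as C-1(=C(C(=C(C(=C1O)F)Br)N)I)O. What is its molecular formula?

Heavy atoms from the SMILES: 1 Br, 6 C, 1 F, 1 I, 1 N, 2 O.
Implicit hydrogens by atom environment:
  6 × C (aromatic): no H
  2 × O: 1 H each → 2
  1 × Br: no H
  1 × F: no H
  1 × I: no H
  1 × N: 2 H
  Total hydrogens = 4.
Molecular formula: C6H4BrFINO2

C6H4BrFINO2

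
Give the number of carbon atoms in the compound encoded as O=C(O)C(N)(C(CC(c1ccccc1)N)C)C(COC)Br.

15

The symbol for carbon appears 15 times in the SMILES. Lowercase c denotes aromatic carbon and counts toward C.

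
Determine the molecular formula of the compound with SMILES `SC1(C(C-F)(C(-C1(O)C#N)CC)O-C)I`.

Heavy atoms from the SMILES: 9 C, 1 F, 1 I, 1 N, 2 O, 1 S.
Implicit hydrogens by atom environment:
  4 × C: no H
  2 × C: 3 H each → 6
  2 × C: 2 H each → 4
  1 × C: 1 H
  1 × F: no H
  1 × I: no H
  1 × N: no H
  1 × O: 1 H
  1 × O: no H
  1 × S: 1 H
  Total hydrogens = 13.
Molecular formula: C9H13FINO2S

C9H13FINO2S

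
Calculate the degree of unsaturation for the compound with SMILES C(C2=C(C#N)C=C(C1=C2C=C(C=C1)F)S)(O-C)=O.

10

Molecular formula from the SMILES: C13H8FNO2S.
DoU = (2C + 2 + N − H − X)/2 = (2·13 + 2 + 1 − 8 − 1)/2 = 20/2 = 10.
(Structurally: 2 ring(s) + 8 π bond(s) = 10.)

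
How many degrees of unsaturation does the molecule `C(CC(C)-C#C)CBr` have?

Molecular formula from the SMILES: C7H11Br.
DoU = (2C + 2 + N − H − X)/2 = (2·7 + 2 + 0 − 11 − 1)/2 = 4/2 = 2.
(Structurally: 0 ring(s) + 2 π bond(s) = 2.)

2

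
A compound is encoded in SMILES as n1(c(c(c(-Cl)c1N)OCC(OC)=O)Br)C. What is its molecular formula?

Heavy atoms from the SMILES: 1 Br, 8 C, 1 Cl, 2 N, 3 O.
Implicit hydrogens by atom environment:
  4 × C (aromatic): no H
  3 × O: no H
  2 × C: 3 H each → 6
  1 × Br: no H
  1 × C: 2 H
  1 × C: no H
  1 × Cl: no H
  1 × N: 2 H
  1 × N (aromatic): no H
  Total hydrogens = 10.
Molecular formula: C8H10BrClN2O3

C8H10BrClN2O3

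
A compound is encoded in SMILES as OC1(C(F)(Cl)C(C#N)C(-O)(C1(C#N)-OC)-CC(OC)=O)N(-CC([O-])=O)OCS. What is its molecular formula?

Heavy atoms from the SMILES: 14 C, 1 Cl, 1 F, 3 N, 8 O, 1 S.
Implicit hydrogens by atom environment:
  8 × C: no H
  5 × O: no H
  3 × C: 2 H each → 6
  3 × N: no H
  2 × C: 3 H each → 6
  2 × O: 1 H each → 2
  1 × C: 1 H
  1 × Cl: no H
  1 × F: no H
  1 × O (charge -1): no H
  1 × S: 1 H
  Total hydrogens = 16.
Net charge -1.
Molecular formula: C14H16ClFN3O8S-

C14H16ClFN3O8S-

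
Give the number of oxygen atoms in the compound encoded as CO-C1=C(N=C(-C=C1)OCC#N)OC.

The symbol for oxygen appears 3 times in the SMILES.

3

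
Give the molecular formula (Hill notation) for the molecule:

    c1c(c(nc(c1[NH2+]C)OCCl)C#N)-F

Heavy atoms from the SMILES: 8 C, 1 Cl, 1 F, 3 N, 1 O.
Implicit hydrogens by atom environment:
  4 × C (aromatic): no H
  1 × C: 3 H
  1 × C: 2 H
  1 × C (aromatic): 1 H
  1 × C: no H
  1 × Cl: no H
  1 × F: no H
  1 × N (charge +1): 2 H
  1 × N (aromatic): no H
  1 × N: no H
  1 × O: no H
  Total hydrogens = 8.
Net charge +1.
Molecular formula: C8H8ClFN3O+

C8H8ClFN3O+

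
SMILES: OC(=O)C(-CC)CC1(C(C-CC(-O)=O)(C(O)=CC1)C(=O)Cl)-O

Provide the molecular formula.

C14H19ClO7

Heavy atoms from the SMILES: 14 C, 1 Cl, 7 O.
Implicit hydrogens by atom environment:
  6 × C: no H
  5 × C: 2 H each → 10
  4 × O: 1 H each → 4
  3 × O: no H
  2 × C: 1 H each → 2
  1 × C: 3 H
  1 × Cl: no H
  Total hydrogens = 19.
Molecular formula: C14H19ClO7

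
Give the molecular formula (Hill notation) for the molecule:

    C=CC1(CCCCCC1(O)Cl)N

Heavy atoms from the SMILES: 9 C, 1 Cl, 1 N, 1 O.
Implicit hydrogens by atom environment:
  6 × C: 2 H each → 12
  2 × C: no H
  1 × C: 1 H
  1 × Cl: no H
  1 × N: 2 H
  1 × O: 1 H
  Total hydrogens = 16.
Molecular formula: C9H16ClNO

C9H16ClNO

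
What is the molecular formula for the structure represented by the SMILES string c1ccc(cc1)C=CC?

Heavy atoms from the SMILES: 9 C.
Implicit hydrogens by atom environment:
  5 × C (aromatic): 1 H each → 5
  2 × C: 1 H each → 2
  1 × C: 3 H
  1 × C (aromatic): no H
  Total hydrogens = 10.
Molecular formula: C9H10

C9H10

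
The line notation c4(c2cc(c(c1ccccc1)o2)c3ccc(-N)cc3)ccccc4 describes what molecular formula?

Heavy atoms from the SMILES: 22 C, 1 N, 1 O.
Implicit hydrogens by atom environment:
  15 × C (aromatic): 1 H each → 15
  7 × C (aromatic): no H
  1 × N: 2 H
  1 × O (aromatic): no H
  Total hydrogens = 17.
Molecular formula: C22H17NO

C22H17NO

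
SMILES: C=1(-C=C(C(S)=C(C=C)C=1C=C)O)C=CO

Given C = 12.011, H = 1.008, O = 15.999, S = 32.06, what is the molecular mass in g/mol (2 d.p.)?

220.29

Molecular formula: C12H12O2S.
M = 12×12.011 + 12×1.008 + 2×15.999 + 1×32.06 = 220.29 g/mol.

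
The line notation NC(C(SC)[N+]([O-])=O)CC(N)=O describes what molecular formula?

C5H11N3O3S

Heavy atoms from the SMILES: 5 C, 3 N, 3 O, 1 S.
Implicit hydrogens by atom environment:
  2 × C: 1 H each → 2
  2 × N: 2 H each → 4
  2 × O: no H
  1 × C: 3 H
  1 × C: 2 H
  1 × C: no H
  1 × N (charge +1): no H
  1 × O (charge -1): no H
  1 × S: no H
  Total hydrogens = 11.
Molecular formula: C5H11N3O3S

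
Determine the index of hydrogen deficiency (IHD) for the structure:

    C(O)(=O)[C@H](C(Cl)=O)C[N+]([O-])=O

3

Molecular formula from the SMILES: C4H4ClNO5.
DoU = (2C + 2 + N − H − X)/2 = (2·4 + 2 + 1 − 4 − 1)/2 = 6/2 = 3.
(Structurally: 0 ring(s) + 3 π bond(s) = 3.)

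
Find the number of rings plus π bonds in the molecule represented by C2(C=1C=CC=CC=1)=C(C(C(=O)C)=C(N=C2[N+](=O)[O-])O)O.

10

Molecular formula from the SMILES: C13H10N2O5.
DoU = (2C + 2 + N − H − X)/2 = (2·13 + 2 + 2 − 10 − 0)/2 = 20/2 = 10.
(Structurally: 2 ring(s) + 8 π bond(s) = 10.)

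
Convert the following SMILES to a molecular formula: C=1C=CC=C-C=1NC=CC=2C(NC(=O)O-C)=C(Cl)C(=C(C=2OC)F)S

Heavy atoms from the SMILES: 17 C, 1 Cl, 1 F, 2 N, 3 O, 1 S.
Implicit hydrogens by atom environment:
  7 × C (aromatic): no H
  5 × C (aromatic): 1 H each → 5
  3 × O: no H
  2 × C: 3 H each → 6
  2 × C: 1 H each → 2
  2 × N: 1 H each → 2
  1 × C: no H
  1 × Cl: no H
  1 × F: no H
  1 × S: 1 H
  Total hydrogens = 16.
Molecular formula: C17H16ClFN2O3S

C17H16ClFN2O3S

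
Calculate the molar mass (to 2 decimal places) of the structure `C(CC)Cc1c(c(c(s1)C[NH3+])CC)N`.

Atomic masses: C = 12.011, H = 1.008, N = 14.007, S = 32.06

213.36

Molecular formula: C11H21N2S+.
M = 11×12.011 + 21×1.008 + 2×14.007 + 1×32.06 = 213.36 g/mol.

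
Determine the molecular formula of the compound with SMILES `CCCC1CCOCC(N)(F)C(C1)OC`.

C11H22FNO2

Heavy atoms from the SMILES: 11 C, 1 F, 1 N, 2 O.
Implicit hydrogens by atom environment:
  6 × C: 2 H each → 12
  2 × C: 3 H each → 6
  2 × C: 1 H each → 2
  2 × O: no H
  1 × C: no H
  1 × F: no H
  1 × N: 2 H
  Total hydrogens = 22.
Molecular formula: C11H22FNO2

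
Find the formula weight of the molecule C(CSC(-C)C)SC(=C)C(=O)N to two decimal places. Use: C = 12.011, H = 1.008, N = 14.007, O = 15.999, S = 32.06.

Molecular formula: C8H15NOS2.
M = 8×12.011 + 15×1.008 + 1×14.007 + 1×15.999 + 2×32.06 = 205.33 g/mol.

205.33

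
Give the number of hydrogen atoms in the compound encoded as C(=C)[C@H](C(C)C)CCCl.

Hydrogens are implicit in SMILES; fill each atom to its normal valence:
  3 × C: 2 H each → 6
  3 × C: 1 H each → 3
  2 × C: 3 H each → 6
  1 × Cl: no H
  Total hydrogens = 15.

15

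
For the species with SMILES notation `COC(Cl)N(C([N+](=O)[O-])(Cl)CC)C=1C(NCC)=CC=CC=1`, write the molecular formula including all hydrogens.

Heavy atoms from the SMILES: 13 C, 2 Cl, 3 N, 3 O.
Implicit hydrogens by atom environment:
  4 × C (aromatic): 1 H each → 4
  3 × C: 3 H each → 9
  2 × C: 2 H each → 4
  2 × C (aromatic): no H
  2 × Cl: no H
  2 × O: no H
  1 × C: 1 H
  1 × C: no H
  1 × N: 1 H
  1 × N: no H
  1 × N (charge +1): no H
  1 × O (charge -1): no H
  Total hydrogens = 19.
Molecular formula: C13H19Cl2N3O3

C13H19Cl2N3O3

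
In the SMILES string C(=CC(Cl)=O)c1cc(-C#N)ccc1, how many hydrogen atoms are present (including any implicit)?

6

Hydrogens are implicit in SMILES; fill each atom to its normal valence:
  4 × C (aromatic): 1 H each → 4
  2 × C: 1 H each → 2
  2 × C (aromatic): no H
  2 × C: no H
  1 × Cl: no H
  1 × N: no H
  1 × O: no H
  Total hydrogens = 6.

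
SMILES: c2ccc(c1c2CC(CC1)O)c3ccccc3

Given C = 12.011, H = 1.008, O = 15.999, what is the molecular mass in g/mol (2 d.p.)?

Molecular formula: C16H16O.
M = 16×12.011 + 16×1.008 + 1×15.999 = 224.30 g/mol.

224.30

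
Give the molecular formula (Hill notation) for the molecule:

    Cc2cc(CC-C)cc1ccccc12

Heavy atoms from the SMILES: 14 C.
Implicit hydrogens by atom environment:
  6 × C (aromatic): 1 H each → 6
  4 × C (aromatic): no H
  2 × C: 3 H each → 6
  2 × C: 2 H each → 4
  Total hydrogens = 16.
Molecular formula: C14H16

C14H16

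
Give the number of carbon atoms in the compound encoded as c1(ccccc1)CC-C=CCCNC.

13

The symbol for carbon appears 13 times in the SMILES. Lowercase c denotes aromatic carbon and counts toward C.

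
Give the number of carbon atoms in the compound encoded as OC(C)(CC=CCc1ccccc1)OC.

The symbol for carbon appears 13 times in the SMILES. Lowercase c denotes aromatic carbon and counts toward C.

13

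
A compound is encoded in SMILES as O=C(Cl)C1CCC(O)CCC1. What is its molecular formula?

C8H13ClO2

Heavy atoms from the SMILES: 8 C, 1 Cl, 2 O.
Implicit hydrogens by atom environment:
  5 × C: 2 H each → 10
  2 × C: 1 H each → 2
  1 × C: no H
  1 × Cl: no H
  1 × O: 1 H
  1 × O: no H
  Total hydrogens = 13.
Molecular formula: C8H13ClO2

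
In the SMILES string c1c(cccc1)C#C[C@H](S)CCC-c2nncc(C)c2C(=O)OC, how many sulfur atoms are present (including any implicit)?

1

The symbol for sulfur appears 1 time in the SMILES.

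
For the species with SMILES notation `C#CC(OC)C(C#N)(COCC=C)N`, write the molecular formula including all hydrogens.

C10H14N2O2

Heavy atoms from the SMILES: 10 C, 2 N, 2 O.
Implicit hydrogens by atom environment:
  3 × C: 2 H each → 6
  3 × C: 1 H each → 3
  3 × C: no H
  2 × O: no H
  1 × C: 3 H
  1 × N: 2 H
  1 × N: no H
  Total hydrogens = 14.
Molecular formula: C10H14N2O2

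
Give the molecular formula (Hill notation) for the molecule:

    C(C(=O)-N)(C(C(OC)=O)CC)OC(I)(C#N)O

Heavy atoms from the SMILES: 9 C, 1 I, 2 N, 5 O.
Implicit hydrogens by atom environment:
  4 × C: no H
  4 × O: no H
  2 × C: 3 H each → 6
  2 × C: 1 H each → 2
  1 × C: 2 H
  1 × I: no H
  1 × N: 2 H
  1 × N: no H
  1 × O: 1 H
  Total hydrogens = 13.
Molecular formula: C9H13IN2O5

C9H13IN2O5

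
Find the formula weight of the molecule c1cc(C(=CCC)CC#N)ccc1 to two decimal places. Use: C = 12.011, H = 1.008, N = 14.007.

Molecular formula: C12H13N.
M = 12×12.011 + 13×1.008 + 1×14.007 = 171.24 g/mol.

171.24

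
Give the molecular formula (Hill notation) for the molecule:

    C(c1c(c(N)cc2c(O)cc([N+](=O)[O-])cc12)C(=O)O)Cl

Heavy atoms from the SMILES: 12 C, 1 Cl, 2 N, 5 O.
Implicit hydrogens by atom environment:
  7 × C (aromatic): no H
  3 × C (aromatic): 1 H each → 3
  2 × O: 1 H each → 2
  2 × O: no H
  1 × C: 2 H
  1 × C: no H
  1 × Cl: no H
  1 × N: 2 H
  1 × N (charge +1): no H
  1 × O (charge -1): no H
  Total hydrogens = 9.
Molecular formula: C12H9ClN2O5

C12H9ClN2O5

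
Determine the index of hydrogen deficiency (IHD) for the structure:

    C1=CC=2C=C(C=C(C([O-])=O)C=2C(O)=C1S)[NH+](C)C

Molecular formula from the SMILES: C13H13NO3S.
DoU = (2C + 2 + N − H − X)/2 = (2·13 + 2 + 1 − 13 − 0)/2 = 16/2 = 8.
(Structurally: 2 ring(s) + 6 π bond(s) = 8.)

8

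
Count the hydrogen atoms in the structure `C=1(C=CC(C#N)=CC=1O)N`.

6

Hydrogens are implicit in SMILES; fill each atom to its normal valence:
  3 × C (aromatic): 1 H each → 3
  3 × C (aromatic): no H
  1 × C: no H
  1 × N: 2 H
  1 × N: no H
  1 × O: 1 H
  Total hydrogens = 6.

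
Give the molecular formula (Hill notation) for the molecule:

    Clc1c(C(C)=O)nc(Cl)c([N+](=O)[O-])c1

C7H4Cl2N2O3

Heavy atoms from the SMILES: 7 C, 2 Cl, 2 N, 3 O.
Implicit hydrogens by atom environment:
  4 × C (aromatic): no H
  2 × Cl: no H
  2 × O: no H
  1 × C: 3 H
  1 × C (aromatic): 1 H
  1 × C: no H
  1 × N (aromatic): no H
  1 × N (charge +1): no H
  1 × O (charge -1): no H
  Total hydrogens = 4.
Molecular formula: C7H4Cl2N2O3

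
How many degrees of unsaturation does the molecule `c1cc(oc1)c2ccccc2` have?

7

Molecular formula from the SMILES: C10H8O.
DoU = (2C + 2 + N − H − X)/2 = (2·10 + 2 + 0 − 8 − 0)/2 = 14/2 = 7.
(Structurally: 2 ring(s) + 5 π bond(s) = 7.)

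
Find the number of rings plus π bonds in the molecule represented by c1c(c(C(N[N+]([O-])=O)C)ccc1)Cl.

Molecular formula from the SMILES: C8H9ClN2O2.
DoU = (2C + 2 + N − H − X)/2 = (2·8 + 2 + 2 − 9 − 1)/2 = 10/2 = 5.
(Structurally: 1 ring(s) + 4 π bond(s) = 5.)

5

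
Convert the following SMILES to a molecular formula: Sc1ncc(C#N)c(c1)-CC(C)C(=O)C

Heavy atoms from the SMILES: 11 C, 2 N, 1 O, 1 S.
Implicit hydrogens by atom environment:
  3 × C (aromatic): no H
  2 × C: 3 H each → 6
  2 × C (aromatic): 1 H each → 2
  2 × C: no H
  1 × C: 2 H
  1 × C: 1 H
  1 × N (aromatic): no H
  1 × N: no H
  1 × O: no H
  1 × S: 1 H
  Total hydrogens = 12.
Molecular formula: C11H12N2OS

C11H12N2OS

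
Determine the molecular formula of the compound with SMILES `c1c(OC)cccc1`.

C7H8O

Heavy atoms from the SMILES: 7 C, 1 O.
Implicit hydrogens by atom environment:
  5 × C (aromatic): 1 H each → 5
  1 × C: 3 H
  1 × C (aromatic): no H
  1 × O: no H
  Total hydrogens = 8.
Molecular formula: C7H8O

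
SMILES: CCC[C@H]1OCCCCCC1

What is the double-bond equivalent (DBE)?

Molecular formula from the SMILES: C10H20O.
DoU = (2C + 2 + N − H − X)/2 = (2·10 + 2 + 0 − 20 − 0)/2 = 2/2 = 1.
(Structurally: 1 ring(s) + 0 π bond(s) = 1.)

1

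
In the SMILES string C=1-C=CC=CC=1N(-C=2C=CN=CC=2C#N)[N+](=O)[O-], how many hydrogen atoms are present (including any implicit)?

Hydrogens are implicit in SMILES; fill each atom to its normal valence:
  8 × C (aromatic): 1 H each → 8
  3 × C (aromatic): no H
  2 × N: no H
  1 × C: no H
  1 × N (aromatic): no H
  1 × N (charge +1): no H
  1 × O: no H
  1 × O (charge -1): no H
  Total hydrogens = 8.

8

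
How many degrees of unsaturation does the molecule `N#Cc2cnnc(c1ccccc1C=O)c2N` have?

11

Molecular formula from the SMILES: C12H8N4O.
DoU = (2C + 2 + N − H − X)/2 = (2·12 + 2 + 4 − 8 − 0)/2 = 22/2 = 11.
(Structurally: 2 ring(s) + 9 π bond(s) = 11.)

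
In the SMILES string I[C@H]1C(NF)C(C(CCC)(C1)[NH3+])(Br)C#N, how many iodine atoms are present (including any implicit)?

1

The symbol for iodine appears 1 time in the SMILES.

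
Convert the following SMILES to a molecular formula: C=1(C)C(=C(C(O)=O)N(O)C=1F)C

C7H8FNO3

Heavy atoms from the SMILES: 7 C, 1 F, 1 N, 3 O.
Implicit hydrogens by atom environment:
  4 × C (aromatic): no H
  2 × C: 3 H each → 6
  2 × O: 1 H each → 2
  1 × C: no H
  1 × F: no H
  1 × N (aromatic): no H
  1 × O: no H
  Total hydrogens = 8.
Molecular formula: C7H8FNO3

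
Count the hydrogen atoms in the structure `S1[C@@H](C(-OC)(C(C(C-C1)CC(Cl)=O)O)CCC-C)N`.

Hydrogens are implicit in SMILES; fill each atom to its normal valence:
  6 × C: 2 H each → 12
  3 × C: 1 H each → 3
  2 × C: 3 H each → 6
  2 × C: no H
  2 × O: no H
  1 × Cl: no H
  1 × N: 2 H
  1 × O: 1 H
  1 × S: no H
  Total hydrogens = 24.

24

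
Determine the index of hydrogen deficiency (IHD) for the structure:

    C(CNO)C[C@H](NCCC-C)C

0

Molecular formula from the SMILES: C9H22N2O.
DoU = (2C + 2 + N − H − X)/2 = (2·9 + 2 + 2 − 22 − 0)/2 = 0/2 = 0.
(Structurally: 0 ring(s) + 0 π bond(s) = 0.)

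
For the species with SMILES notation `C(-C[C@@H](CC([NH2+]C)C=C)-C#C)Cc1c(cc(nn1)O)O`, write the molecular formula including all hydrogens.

Heavy atoms from the SMILES: 15 C, 3 N, 2 O.
Implicit hydrogens by atom environment:
  5 × C: 2 H each → 10
  4 × C: 1 H each → 4
  3 × C (aromatic): no H
  2 × N (aromatic): no H
  2 × O: 1 H each → 2
  1 × C: 3 H
  1 × C (aromatic): 1 H
  1 × C: no H
  1 × N (charge +1): 2 H
  Total hydrogens = 22.
Net charge +1.
Molecular formula: C15H22N3O2+

C15H22N3O2+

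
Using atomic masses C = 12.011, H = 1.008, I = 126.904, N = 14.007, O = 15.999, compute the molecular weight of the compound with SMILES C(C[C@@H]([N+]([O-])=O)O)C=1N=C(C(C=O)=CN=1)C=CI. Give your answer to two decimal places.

Molecular formula: C10H10IN3O4.
M = 10×12.011 + 10×1.008 + 1×126.904 + 3×14.007 + 4×15.999 = 363.11 g/mol.

363.11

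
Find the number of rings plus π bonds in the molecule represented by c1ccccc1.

Molecular formula from the SMILES: C6H6.
DoU = (2C + 2 + N − H − X)/2 = (2·6 + 2 + 0 − 6 − 0)/2 = 8/2 = 4.
(Structurally: 1 ring(s) + 3 π bond(s) = 4.)

4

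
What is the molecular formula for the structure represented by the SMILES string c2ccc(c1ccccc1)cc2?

Heavy atoms from the SMILES: 12 C.
Implicit hydrogens by atom environment:
  10 × C (aromatic): 1 H each → 10
  2 × C (aromatic): no H
  Total hydrogens = 10.
Molecular formula: C12H10

C12H10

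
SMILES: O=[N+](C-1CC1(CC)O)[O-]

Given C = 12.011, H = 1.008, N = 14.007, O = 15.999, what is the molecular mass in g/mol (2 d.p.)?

Molecular formula: C5H9NO3.
M = 5×12.011 + 9×1.008 + 1×14.007 + 3×15.999 = 131.13 g/mol.

131.13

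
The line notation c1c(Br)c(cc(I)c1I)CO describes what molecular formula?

C7H5BrI2O

Heavy atoms from the SMILES: 1 Br, 7 C, 2 I, 1 O.
Implicit hydrogens by atom environment:
  4 × C (aromatic): no H
  2 × C (aromatic): 1 H each → 2
  2 × I: no H
  1 × Br: no H
  1 × C: 2 H
  1 × O: 1 H
  Total hydrogens = 5.
Molecular formula: C7H5BrI2O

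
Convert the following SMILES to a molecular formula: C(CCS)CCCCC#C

Heavy atoms from the SMILES: 9 C, 1 S.
Implicit hydrogens by atom environment:
  7 × C: 2 H each → 14
  1 × C: 1 H
  1 × C: no H
  1 × S: 1 H
  Total hydrogens = 16.
Molecular formula: C9H16S

C9H16S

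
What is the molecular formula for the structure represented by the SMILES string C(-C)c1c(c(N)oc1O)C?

C7H11NO2

Heavy atoms from the SMILES: 7 C, 1 N, 2 O.
Implicit hydrogens by atom environment:
  4 × C (aromatic): no H
  2 × C: 3 H each → 6
  1 × C: 2 H
  1 × N: 2 H
  1 × O: 1 H
  1 × O (aromatic): no H
  Total hydrogens = 11.
Molecular formula: C7H11NO2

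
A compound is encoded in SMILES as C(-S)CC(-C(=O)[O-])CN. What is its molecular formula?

C5H10NO2S-

Heavy atoms from the SMILES: 5 C, 1 N, 2 O, 1 S.
Implicit hydrogens by atom environment:
  3 × C: 2 H each → 6
  1 × C: 1 H
  1 × C: no H
  1 × N: 2 H
  1 × O: no H
  1 × O (charge -1): no H
  1 × S: 1 H
  Total hydrogens = 10.
Net charge -1.
Molecular formula: C5H10NO2S-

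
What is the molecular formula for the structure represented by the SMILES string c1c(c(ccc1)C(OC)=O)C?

C9H10O2

Heavy atoms from the SMILES: 9 C, 2 O.
Implicit hydrogens by atom environment:
  4 × C (aromatic): 1 H each → 4
  2 × C: 3 H each → 6
  2 × C (aromatic): no H
  2 × O: no H
  1 × C: no H
  Total hydrogens = 10.
Molecular formula: C9H10O2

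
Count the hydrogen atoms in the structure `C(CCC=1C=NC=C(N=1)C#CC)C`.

Hydrogens are implicit in SMILES; fill each atom to its normal valence:
  3 × C: 2 H each → 6
  2 × C: 3 H each → 6
  2 × C (aromatic): 1 H each → 2
  2 × C (aromatic): no H
  2 × C: no H
  2 × N (aromatic): no H
  Total hydrogens = 14.

14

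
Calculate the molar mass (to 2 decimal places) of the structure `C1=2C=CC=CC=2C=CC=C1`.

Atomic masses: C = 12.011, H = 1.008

128.17

Molecular formula: C10H8.
M = 10×12.011 + 8×1.008 = 128.17 g/mol.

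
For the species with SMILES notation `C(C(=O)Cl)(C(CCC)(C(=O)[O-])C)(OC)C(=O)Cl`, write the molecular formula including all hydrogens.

Heavy atoms from the SMILES: 10 C, 2 Cl, 5 O.
Implicit hydrogens by atom environment:
  5 × C: no H
  4 × O: no H
  3 × C: 3 H each → 9
  2 × C: 2 H each → 4
  2 × Cl: no H
  1 × O (charge -1): no H
  Total hydrogens = 13.
Net charge -1.
Molecular formula: C10H13Cl2O5-

C10H13Cl2O5-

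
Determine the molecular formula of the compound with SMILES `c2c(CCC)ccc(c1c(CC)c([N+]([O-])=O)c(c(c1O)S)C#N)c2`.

C18H18N2O3S

Heavy atoms from the SMILES: 18 C, 2 N, 3 O, 1 S.
Implicit hydrogens by atom environment:
  8 × C (aromatic): no H
  4 × C (aromatic): 1 H each → 4
  3 × C: 2 H each → 6
  2 × C: 3 H each → 6
  1 × C: no H
  1 × N (charge +1): no H
  1 × N: no H
  1 × O: 1 H
  1 × O: no H
  1 × O (charge -1): no H
  1 × S: 1 H
  Total hydrogens = 18.
Molecular formula: C18H18N2O3S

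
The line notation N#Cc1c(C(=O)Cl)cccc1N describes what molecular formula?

C8H5ClN2O

Heavy atoms from the SMILES: 8 C, 1 Cl, 2 N, 1 O.
Implicit hydrogens by atom environment:
  3 × C (aromatic): 1 H each → 3
  3 × C (aromatic): no H
  2 × C: no H
  1 × Cl: no H
  1 × N: 2 H
  1 × N: no H
  1 × O: no H
  Total hydrogens = 5.
Molecular formula: C8H5ClN2O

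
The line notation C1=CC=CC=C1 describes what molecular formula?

C6H6

Heavy atoms from the SMILES: 6 C.
Implicit hydrogens by atom environment:
  6 × C (aromatic): 1 H each → 6
  Total hydrogens = 6.
Molecular formula: C6H6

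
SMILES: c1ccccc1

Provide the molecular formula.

C6H6

Heavy atoms from the SMILES: 6 C.
Implicit hydrogens by atom environment:
  6 × C (aromatic): 1 H each → 6
  Total hydrogens = 6.
Molecular formula: C6H6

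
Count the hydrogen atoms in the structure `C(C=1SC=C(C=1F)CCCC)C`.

15

Hydrogens are implicit in SMILES; fill each atom to its normal valence:
  4 × C: 2 H each → 8
  3 × C (aromatic): no H
  2 × C: 3 H each → 6
  1 × C (aromatic): 1 H
  1 × F: no H
  1 × S (aromatic): no H
  Total hydrogens = 15.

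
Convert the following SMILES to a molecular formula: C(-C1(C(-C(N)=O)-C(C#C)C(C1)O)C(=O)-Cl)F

Heavy atoms from the SMILES: 10 C, 1 Cl, 1 F, 1 N, 3 O.
Implicit hydrogens by atom environment:
  4 × C: 1 H each → 4
  4 × C: no H
  2 × C: 2 H each → 4
  2 × O: no H
  1 × Cl: no H
  1 × F: no H
  1 × N: 2 H
  1 × O: 1 H
  Total hydrogens = 11.
Molecular formula: C10H11ClFNO3

C10H11ClFNO3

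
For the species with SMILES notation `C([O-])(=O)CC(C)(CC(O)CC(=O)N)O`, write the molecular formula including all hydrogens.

Heavy atoms from the SMILES: 8 C, 1 N, 5 O.
Implicit hydrogens by atom environment:
  3 × C: 2 H each → 6
  3 × C: no H
  2 × O: 1 H each → 2
  2 × O: no H
  1 × C: 3 H
  1 × C: 1 H
  1 × N: 2 H
  1 × O (charge -1): no H
  Total hydrogens = 14.
Net charge -1.
Molecular formula: C8H14NO5-

C8H14NO5-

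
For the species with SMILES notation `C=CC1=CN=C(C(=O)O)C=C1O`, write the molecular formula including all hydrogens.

C8H7NO3

Heavy atoms from the SMILES: 8 C, 1 N, 3 O.
Implicit hydrogens by atom environment:
  3 × C (aromatic): no H
  2 × C (aromatic): 1 H each → 2
  2 × O: 1 H each → 2
  1 × C: 2 H
  1 × C: 1 H
  1 × C: no H
  1 × N (aromatic): no H
  1 × O: no H
  Total hydrogens = 7.
Molecular formula: C8H7NO3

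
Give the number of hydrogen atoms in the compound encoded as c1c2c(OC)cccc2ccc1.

10

Hydrogens are implicit in SMILES; fill each atom to its normal valence:
  7 × C (aromatic): 1 H each → 7
  3 × C (aromatic): no H
  1 × C: 3 H
  1 × O: no H
  Total hydrogens = 10.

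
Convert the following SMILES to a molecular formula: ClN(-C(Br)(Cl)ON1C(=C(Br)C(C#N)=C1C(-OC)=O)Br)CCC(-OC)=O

Heavy atoms from the SMILES: 3 Br, 12 C, 2 Cl, 3 N, 5 O.
Implicit hydrogens by atom environment:
  5 × O: no H
  4 × C (aromatic): no H
  4 × C: no H
  3 × Br: no H
  2 × C: 3 H each → 6
  2 × C: 2 H each → 4
  2 × Cl: no H
  2 × N: no H
  1 × N (aromatic): no H
  Total hydrogens = 10.
Molecular formula: C12H10Br3Cl2N3O5

C12H10Br3Cl2N3O5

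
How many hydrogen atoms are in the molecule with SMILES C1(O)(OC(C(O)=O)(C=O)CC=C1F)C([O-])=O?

6

Hydrogens are implicit in SMILES; fill each atom to its normal valence:
  5 × C: no H
  4 × O: no H
  2 × C: 1 H each → 2
  2 × O: 1 H each → 2
  1 × C: 2 H
  1 × F: no H
  1 × O (charge -1): no H
  Total hydrogens = 6.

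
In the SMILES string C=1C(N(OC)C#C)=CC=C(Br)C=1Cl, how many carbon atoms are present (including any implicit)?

The symbol for carbon appears 9 times in the SMILES. (Cl is a single chlorine, not C + l.)

9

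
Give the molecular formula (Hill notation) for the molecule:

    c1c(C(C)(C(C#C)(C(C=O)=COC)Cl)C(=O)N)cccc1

C16H16ClNO3

Heavy atoms from the SMILES: 16 C, 1 Cl, 1 N, 3 O.
Implicit hydrogens by atom environment:
  5 × C (aromatic): 1 H each → 5
  5 × C: no H
  3 × C: 1 H each → 3
  3 × O: no H
  2 × C: 3 H each → 6
  1 × C (aromatic): no H
  1 × Cl: no H
  1 × N: 2 H
  Total hydrogens = 16.
Molecular formula: C16H16ClNO3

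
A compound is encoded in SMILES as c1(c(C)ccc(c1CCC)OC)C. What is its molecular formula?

C12H18O

Heavy atoms from the SMILES: 12 C, 1 O.
Implicit hydrogens by atom environment:
  4 × C: 3 H each → 12
  4 × C (aromatic): no H
  2 × C: 2 H each → 4
  2 × C (aromatic): 1 H each → 2
  1 × O: no H
  Total hydrogens = 18.
Molecular formula: C12H18O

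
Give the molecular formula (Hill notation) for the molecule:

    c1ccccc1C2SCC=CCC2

Heavy atoms from the SMILES: 12 C, 1 S.
Implicit hydrogens by atom environment:
  5 × C (aromatic): 1 H each → 5
  3 × C: 2 H each → 6
  3 × C: 1 H each → 3
  1 × C (aromatic): no H
  1 × S: no H
  Total hydrogens = 14.
Molecular formula: C12H14S

C12H14S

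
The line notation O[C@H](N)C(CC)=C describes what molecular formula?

Heavy atoms from the SMILES: 5 C, 1 N, 1 O.
Implicit hydrogens by atom environment:
  2 × C: 2 H each → 4
  1 × C: 3 H
  1 × C: 1 H
  1 × C: no H
  1 × N: 2 H
  1 × O: 1 H
  Total hydrogens = 11.
Molecular formula: C5H11NO

C5H11NO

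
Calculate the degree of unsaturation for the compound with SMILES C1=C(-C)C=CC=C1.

4

Molecular formula from the SMILES: C7H8.
DoU = (2C + 2 + N − H − X)/2 = (2·7 + 2 + 0 − 8 − 0)/2 = 8/2 = 4.
(Structurally: 1 ring(s) + 3 π bond(s) = 4.)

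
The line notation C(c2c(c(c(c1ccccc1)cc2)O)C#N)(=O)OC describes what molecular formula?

C15H11NO3

Heavy atoms from the SMILES: 15 C, 1 N, 3 O.
Implicit hydrogens by atom environment:
  7 × C (aromatic): 1 H each → 7
  5 × C (aromatic): no H
  2 × C: no H
  2 × O: no H
  1 × C: 3 H
  1 × N: no H
  1 × O: 1 H
  Total hydrogens = 11.
Molecular formula: C15H11NO3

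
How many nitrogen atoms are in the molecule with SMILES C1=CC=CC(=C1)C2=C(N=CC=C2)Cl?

1

The symbol for nitrogen appears 1 time in the SMILES.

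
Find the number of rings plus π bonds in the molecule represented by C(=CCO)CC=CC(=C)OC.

Molecular formula from the SMILES: C9H14O2.
DoU = (2C + 2 + N − H − X)/2 = (2·9 + 2 + 0 − 14 − 0)/2 = 6/2 = 3.
(Structurally: 0 ring(s) + 3 π bond(s) = 3.)

3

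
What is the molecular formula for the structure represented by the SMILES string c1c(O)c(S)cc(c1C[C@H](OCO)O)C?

C10H14O4S

Heavy atoms from the SMILES: 10 C, 4 O, 1 S.
Implicit hydrogens by atom environment:
  4 × C (aromatic): no H
  3 × O: 1 H each → 3
  2 × C: 2 H each → 4
  2 × C (aromatic): 1 H each → 2
  1 × C: 3 H
  1 × C: 1 H
  1 × O: no H
  1 × S: 1 H
  Total hydrogens = 14.
Molecular formula: C10H14O4S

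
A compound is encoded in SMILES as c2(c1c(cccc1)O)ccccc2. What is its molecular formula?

C12H10O

Heavy atoms from the SMILES: 12 C, 1 O.
Implicit hydrogens by atom environment:
  9 × C (aromatic): 1 H each → 9
  3 × C (aromatic): no H
  1 × O: 1 H
  Total hydrogens = 10.
Molecular formula: C12H10O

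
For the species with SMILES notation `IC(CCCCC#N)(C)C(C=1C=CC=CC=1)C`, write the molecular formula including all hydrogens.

Heavy atoms from the SMILES: 15 C, 1 I, 1 N.
Implicit hydrogens by atom environment:
  5 × C (aromatic): 1 H each → 5
  4 × C: 2 H each → 8
  2 × C: 3 H each → 6
  2 × C: no H
  1 × C: 1 H
  1 × C (aromatic): no H
  1 × I: no H
  1 × N: no H
  Total hydrogens = 20.
Molecular formula: C15H20IN

C15H20IN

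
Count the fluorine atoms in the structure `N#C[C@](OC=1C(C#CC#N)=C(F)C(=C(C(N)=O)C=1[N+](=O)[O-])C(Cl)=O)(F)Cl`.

The symbol for fluorine appears 2 times in the SMILES.

2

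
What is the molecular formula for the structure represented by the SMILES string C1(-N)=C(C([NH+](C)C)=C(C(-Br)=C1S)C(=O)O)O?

Heavy atoms from the SMILES: 1 Br, 9 C, 2 N, 3 O, 1 S.
Implicit hydrogens by atom environment:
  6 × C (aromatic): no H
  2 × C: 3 H each → 6
  2 × O: 1 H each → 2
  1 × Br: no H
  1 × C: no H
  1 × N: 2 H
  1 × N (charge +1): 1 H
  1 × O: no H
  1 × S: 1 H
  Total hydrogens = 12.
Net charge +1.
Molecular formula: C9H12BrN2O3S+

C9H12BrN2O3S+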